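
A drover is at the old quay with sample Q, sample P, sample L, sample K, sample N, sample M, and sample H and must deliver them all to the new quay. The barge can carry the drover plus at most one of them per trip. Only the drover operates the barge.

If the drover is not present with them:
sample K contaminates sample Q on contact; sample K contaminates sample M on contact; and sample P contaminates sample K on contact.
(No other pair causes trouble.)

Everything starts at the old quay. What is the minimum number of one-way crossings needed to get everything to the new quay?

impossible

Following every safe sequence of crossings from the start, the most of the 7 that can be at the new quay as the barge arrives there on crossings 1, 3, 5, 7, 9 is 1, 2, 3, 4, 5 respectively; the best ever achieved is 5 of 7.
From crossing 11 on, no configuration arises that was not already reachable earlier: only 72 distinct safe configurations (who is on which side, and where the barge is) can ever be reached, none of them has everyone across, and every continuation just revisits them. So no valid plan exists.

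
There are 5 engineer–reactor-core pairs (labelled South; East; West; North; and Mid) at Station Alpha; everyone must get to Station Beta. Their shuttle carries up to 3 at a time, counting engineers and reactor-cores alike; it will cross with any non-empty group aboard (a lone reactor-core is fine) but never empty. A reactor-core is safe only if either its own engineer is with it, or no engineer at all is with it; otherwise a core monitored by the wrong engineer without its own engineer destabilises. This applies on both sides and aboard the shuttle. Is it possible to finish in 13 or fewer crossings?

Yes — this plan uses 11 crossings (≤ 13):
1. engineer South and reactor-core South cross → Station Beta.
2. engineer South crosses ← Station Alpha.
3. reactor-core East, reactor-core North, and reactor-core West cross → Station Beta.
4. reactor-core South crosses ← Station Alpha.
5. engineer East, engineer North, and engineer West cross → Station Beta.
6. engineer East and reactor-core East cross ← Station Alpha.
7. engineer East, engineer Mid, and engineer South cross → Station Beta.
8. reactor-core West crosses ← Station Alpha.
9. reactor-core East and reactor-core South cross → Station Beta.
10. reactor-core South crosses ← Station Alpha.
11. reactor-core Mid, reactor-core South, and reactor-core West cross → Station Beta.

Yes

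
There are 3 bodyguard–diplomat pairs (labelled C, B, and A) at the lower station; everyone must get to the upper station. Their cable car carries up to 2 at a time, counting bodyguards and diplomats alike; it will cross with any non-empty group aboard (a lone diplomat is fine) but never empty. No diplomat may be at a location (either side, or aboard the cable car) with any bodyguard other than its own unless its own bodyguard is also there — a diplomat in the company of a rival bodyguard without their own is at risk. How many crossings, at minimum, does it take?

11

Counting alone: each trip to the upper station takes at most 2 across and each return brings at least 1 back, so after t trips out (and t−1 returns) at most 2t − (t−1) of the 6 are across; that first reaches 6 at t = 5, so at least 9 crossings are needed.
The safety rule pushes this higher. Following every safe sequence of crossings, the most of the 6 that can be at the upper station as the cable car arrives there on crossing 9 is 5 — never all 6.
So no plan with fewer than 11 crossings exists, and this one achieves 11:
1. bodyguard C and diplomat C cross → the upper station.
2. bodyguard C crosses ← the lower station.
3. diplomat A and diplomat B cross → the upper station.
4. diplomat C crosses ← the lower station.
5. bodyguard A and bodyguard B cross → the upper station.
6. bodyguard B and diplomat B cross ← the lower station.
7. bodyguard B and bodyguard C cross → the upper station.
8. diplomat A crosses ← the lower station.
9. diplomat B and diplomat C cross → the upper station.
10. bodyguard A crosses ← the lower station.
11. bodyguard A and diplomat A cross → the upper station.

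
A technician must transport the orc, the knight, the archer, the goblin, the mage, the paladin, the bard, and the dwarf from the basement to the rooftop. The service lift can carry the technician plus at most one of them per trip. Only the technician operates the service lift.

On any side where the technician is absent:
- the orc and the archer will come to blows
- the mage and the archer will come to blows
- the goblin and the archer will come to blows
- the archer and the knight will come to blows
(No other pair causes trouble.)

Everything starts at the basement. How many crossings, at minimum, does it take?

Following every safe sequence of crossings from the start, the most of the 8 that can be at the rooftop as the service lift arrives there on crossings 1, 3, 5, 7, 9 is 1, 2, 3, 4, 5 respectively; the best ever achieved is 5 of 8.
From crossing 11 on, no configuration arises that was not already reachable earlier: only 88 distinct safe configurations (who is on which side, and where the service lift is) can ever be reached, none of them has everyone across, and every continuation just revisits them. So no valid plan exists.

impossible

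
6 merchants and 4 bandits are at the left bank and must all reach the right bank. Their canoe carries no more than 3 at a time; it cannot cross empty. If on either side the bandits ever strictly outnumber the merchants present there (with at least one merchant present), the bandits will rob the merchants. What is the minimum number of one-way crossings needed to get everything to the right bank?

9

Counting alone: each trip to the right bank takes at most 3 across and each return brings at least 1 back, so after t trips out (and t−1 returns) at most 3t − (t−1) of the 10 are across; that first reaches 10 at t = 5, so at least 9 crossings are needed.
The plan below uses exactly 9 crossings, so it is optimal:
1. 2 bandits → the right bank.  (the left bank: 6M 2B; the right bank: 0M 2B)
2. 1 bandit ← the left bank.  (the left bank: 6M 3B; the right bank: 0M 1B)
3. 3 bandits → the right bank.  (the left bank: 6M 0B; the right bank: 0M 4B)
4. 1 bandit ← the left bank.  (the left bank: 6M 1B; the right bank: 0M 3B)
5. 3 merchants → the right bank.  (the left bank: 3M 1B; the right bank: 3M 3B)
6. 1 bandit ← the left bank.  (the left bank: 3M 2B; the right bank: 3M 2B)
7. 1 merchant and 2 bandits → the right bank.  (the left bank: 2M 0B; the right bank: 4M 4B)
8. 1 bandit ← the left bank.  (the left bank: 2M 1B; the right bank: 4M 3B)
9. 2 merchants and 1 bandit → the right bank.  (the left bank: 0M 0B; the right bank: 6M 4B)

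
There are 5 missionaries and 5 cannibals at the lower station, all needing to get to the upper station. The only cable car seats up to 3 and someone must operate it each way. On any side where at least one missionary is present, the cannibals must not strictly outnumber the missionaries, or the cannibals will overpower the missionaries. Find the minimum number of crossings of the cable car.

Counting alone: each trip to the upper station takes at most 3 across and each return brings at least 1 back, so after t trips out (and t−1 returns) at most 3t − (t−1) of the 10 are across; that first reaches 10 at t = 5, so at least 9 crossings are needed.
The safety rule pushes this higher. Following every safe sequence of crossings, the most of the 10 that can be at the upper station as the cable car arrives there on crossing 9 is 9 — never all 10.
So no plan with fewer than 11 crossings exists, and this one achieves 11:
1. 2 cannibals → the upper station.  (the lower station: 5M 3C; the upper station: 0M 2C)
2. 1 cannibal ← the lower station.  (the lower station: 5M 4C; the upper station: 0M 1C)
3. 3 cannibals → the upper station.  (the lower station: 5M 1C; the upper station: 0M 4C)
4. 1 cannibal ← the lower station.  (the lower station: 5M 2C; the upper station: 0M 3C)
5. 3 missionaries → the upper station.  (the lower station: 2M 2C; the upper station: 3M 3C)
6. 1 missionary and 1 cannibal ← the lower station.  (the lower station: 3M 3C; the upper station: 2M 2C)
7. 3 missionaries → the upper station.  (the lower station: 0M 3C; the upper station: 5M 2C)
8. 1 cannibal ← the lower station.  (the lower station: 0M 4C; the upper station: 5M 1C)
9. 2 cannibals → the upper station.  (the lower station: 0M 2C; the upper station: 5M 3C)
10. 1 cannibal ← the lower station.  (the lower station: 0M 3C; the upper station: 5M 2C)
11. 3 cannibals → the upper station.  (the lower station: 0M 0C; the upper station: 5M 5C)

11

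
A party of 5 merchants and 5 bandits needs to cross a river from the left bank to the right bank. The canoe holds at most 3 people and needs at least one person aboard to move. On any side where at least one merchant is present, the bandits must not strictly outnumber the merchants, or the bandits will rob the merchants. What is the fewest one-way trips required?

11

Counting alone: each trip to the right bank takes at most 3 across and each return brings at least 1 back, so after t trips out (and t−1 returns) at most 3t − (t−1) of the 10 are across; that first reaches 10 at t = 5, so at least 9 crossings are needed.
The safety rule pushes this higher. Following every safe sequence of crossings, the most of the 10 that can be at the right bank as the canoe arrives there on crossing 9 is 9 — never all 10.
So no plan with fewer than 11 crossings exists, and this one achieves 11:
1. 2 bandits → the right bank.  (the left bank: 5M 3B; the right bank: 0M 2B)
2. 1 bandit ← the left bank.  (the left bank: 5M 4B; the right bank: 0M 1B)
3. 3 bandits → the right bank.  (the left bank: 5M 1B; the right bank: 0M 4B)
4. 1 bandit ← the left bank.  (the left bank: 5M 2B; the right bank: 0M 3B)
5. 3 merchants → the right bank.  (the left bank: 2M 2B; the right bank: 3M 3B)
6. 1 merchant and 1 bandit ← the left bank.  (the left bank: 3M 3B; the right bank: 2M 2B)
7. 3 merchants → the right bank.  (the left bank: 0M 3B; the right bank: 5M 2B)
8. 1 bandit ← the left bank.  (the left bank: 0M 4B; the right bank: 5M 1B)
9. 2 bandits → the right bank.  (the left bank: 0M 2B; the right bank: 5M 3B)
10. 1 bandit ← the left bank.  (the left bank: 0M 3B; the right bank: 5M 2B)
11. 3 bandits → the right bank.  (the left bank: 0M 0B; the right bank: 5M 5B)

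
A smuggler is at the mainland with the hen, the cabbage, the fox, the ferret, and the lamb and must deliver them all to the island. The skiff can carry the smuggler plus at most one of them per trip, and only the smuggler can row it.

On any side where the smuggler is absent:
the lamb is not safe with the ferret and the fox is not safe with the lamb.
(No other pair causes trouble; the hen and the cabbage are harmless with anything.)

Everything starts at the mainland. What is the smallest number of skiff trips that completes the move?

11

Counting alone: the smuggler can take at most 1 across per trip to the island, so moving all 5 needs at least 5 loaded trips out, with a return between consecutive ones — at least 9 crossings.
The safety rule pushes this higher. Following every safe sequence of crossings, the most of the 5 that can be at the island as the skiff arrives there on crossing 9 is 4 — never all 5.
So no plan with fewer than 11 crossings exists, and this one achieves 11:
1. Smuggler goes to the island with the lamb.  [the mainland: the cabbage, the ferret, the fox, the hen | the island: the lamb]
2. Smuggler goes back to the mainland alone.  [the mainland: the cabbage, the ferret, the fox, the hen | the island: the lamb]
3. Smuggler goes to the island with the hen.  [the mainland: the cabbage, the ferret, the fox | the island: the hen, the lamb]
4. Smuggler goes back to the mainland alone.  [the mainland: the cabbage, the ferret, the fox | the island: the hen, the lamb]
5. Smuggler goes to the island with the cabbage.  [the mainland: the ferret, the fox | the island: the cabbage, the hen, the lamb]
6. Smuggler goes back to the mainland alone.  [the mainland: the ferret, the fox | the island: the cabbage, the hen, the lamb]
7. Smuggler goes to the island with the fox.  [the mainland: the ferret | the island: the cabbage, the fox, the hen, the lamb]
8. Smuggler goes back to the mainland with the lamb.  [the mainland: the ferret, the lamb | the island: the cabbage, the fox, the hen]
9. Smuggler goes to the island with the ferret.  [the mainland: the lamb | the island: the cabbage, the ferret, the fox, the hen]
10. Smuggler goes back to the mainland alone.  [the mainland: the lamb | the island: the cabbage, the ferret, the fox, the hen]
11. Smuggler goes to the island with the lamb.  [the mainland: — | the island: the cabbage, the ferret, the fox, the hen, the lamb]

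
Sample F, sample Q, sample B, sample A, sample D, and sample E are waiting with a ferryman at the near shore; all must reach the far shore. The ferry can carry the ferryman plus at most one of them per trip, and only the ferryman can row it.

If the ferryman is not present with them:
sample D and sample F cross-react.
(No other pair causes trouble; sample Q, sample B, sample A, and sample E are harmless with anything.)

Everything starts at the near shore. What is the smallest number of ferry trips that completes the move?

Counting alone: the ferryman can take at most 1 across per trip to the far shore, so moving all 6 needs at least 6 loaded trips out, with a return between consecutive ones — at least 11 crossings.
The plan below uses exactly 11 crossings, so it is optimal:
1. Ferryman goes to the far shore with sample F.  [the near shore: sample A, sample B, sample D, sample E, sample Q | the far shore: sample F]
2. Ferryman goes back to the near shore alone.  [the near shore: sample A, sample B, sample D, sample E, sample Q | the far shore: sample F]
3. Ferryman goes to the far shore with sample Q.  [the near shore: sample A, sample B, sample D, sample E | the far shore: sample F, sample Q]
4. Ferryman goes back to the near shore alone.  [the near shore: sample A, sample B, sample D, sample E | the far shore: sample F, sample Q]
5. Ferryman goes to the far shore with sample B.  [the near shore: sample A, sample D, sample E | the far shore: sample B, sample F, sample Q]
6. Ferryman goes back to the near shore alone.  [the near shore: sample A, sample D, sample E | the far shore: sample B, sample F, sample Q]
7. Ferryman goes to the far shore with sample A.  [the near shore: sample D, sample E | the far shore: sample A, sample B, sample F, sample Q]
8. Ferryman goes back to the near shore alone.  [the near shore: sample D, sample E | the far shore: sample A, sample B, sample F, sample Q]
9. Ferryman goes to the far shore with sample E.  [the near shore: sample D | the far shore: sample A, sample B, sample E, sample F, sample Q]
10. Ferryman goes back to the near shore alone.  [the near shore: sample D | the far shore: sample A, sample B, sample E, sample F, sample Q]
11. Ferryman goes to the far shore with sample D.  [the near shore: — | the far shore: sample A, sample B, sample D, sample E, sample F, sample Q]

11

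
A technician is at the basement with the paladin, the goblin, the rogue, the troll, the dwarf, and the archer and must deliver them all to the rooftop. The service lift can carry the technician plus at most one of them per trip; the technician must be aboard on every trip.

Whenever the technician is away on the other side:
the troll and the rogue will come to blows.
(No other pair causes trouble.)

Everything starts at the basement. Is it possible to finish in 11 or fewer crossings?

Yes — this plan uses 11 crossings (≤ 11):
1. Technician goes to the rooftop with the rogue.  [the basement: the archer, the dwarf, the goblin, the paladin, the troll | the rooftop: the rogue]
2. Technician goes back to the basement alone.  [the basement: the archer, the dwarf, the goblin, the paladin, the troll | the rooftop: the rogue]
3. Technician goes to the rooftop with the paladin.  [the basement: the archer, the dwarf, the goblin, the troll | the rooftop: the paladin, the rogue]
4. Technician goes back to the basement alone.  [the basement: the archer, the dwarf, the goblin, the troll | the rooftop: the paladin, the rogue]
5. Technician goes to the rooftop with the goblin.  [the basement: the archer, the dwarf, the troll | the rooftop: the goblin, the paladin, the rogue]
6. Technician goes back to the basement alone.  [the basement: the archer, the dwarf, the troll | the rooftop: the goblin, the paladin, the rogue]
7. Technician goes to the rooftop with the dwarf.  [the basement: the archer, the troll | the rooftop: the dwarf, the goblin, the paladin, the rogue]
8. Technician goes back to the basement alone.  [the basement: the archer, the troll | the rooftop: the dwarf, the goblin, the paladin, the rogue]
9. Technician goes to the rooftop with the archer.  [the basement: the troll | the rooftop: the archer, the dwarf, the goblin, the paladin, the rogue]
10. Technician goes back to the basement alone.  [the basement: the troll | the rooftop: the archer, the dwarf, the goblin, the paladin, the rogue]
11. Technician goes to the rooftop with the troll.  [the basement: — | the rooftop: the archer, the dwarf, the goblin, the paladin, the rogue, the troll]

Yes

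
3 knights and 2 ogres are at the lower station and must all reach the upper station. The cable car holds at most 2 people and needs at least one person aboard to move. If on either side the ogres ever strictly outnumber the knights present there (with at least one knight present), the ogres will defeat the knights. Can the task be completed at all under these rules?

Yes

1. 2 ogres → the upper station.  (the lower station: 3K 0O; the upper station: 0K 2O)
2. 1 ogre ← the lower station.  (the lower station: 3K 1O; the upper station: 0K 1O)
3. 2 knights → the upper station.  (the lower station: 1K 1O; the upper station: 2K 1O)
4. 1 knight ← the lower station.  (the lower station: 2K 1O; the upper station: 1K 1O)
5. 1 knight and 1 ogre → the upper station.  (the lower station: 1K 0O; the upper station: 2K 2O)
6. 1 ogre ← the lower station.  (the lower station: 1K 1O; the upper station: 2K 1O)
7. 1 knight and 1 ogre → the upper station.  (the lower station: 0K 0O; the upper station: 3K 2O)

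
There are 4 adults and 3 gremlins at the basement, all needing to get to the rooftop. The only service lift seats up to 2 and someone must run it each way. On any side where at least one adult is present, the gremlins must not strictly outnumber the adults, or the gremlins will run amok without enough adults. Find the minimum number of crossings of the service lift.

11

Counting alone: each trip to the rooftop takes at most 2 across and each return brings at least 1 back, so after t trips out (and t−1 returns) at most 2t − (t−1) of the 7 are across; that first reaches 7 at t = 6, so at least 11 crossings are needed.
The plan below uses exactly 11 crossings, so it is optimal:
1. 2 gremlins → the rooftop.  (the basement: 4A 1G; the rooftop: 0A 2G)
2. 1 gremlin ← the basement.  (the basement: 4A 2G; the rooftop: 0A 1G)
3. 2 gremlins → the rooftop.  (the basement: 4A 0G; the rooftop: 0A 3G)
4. 1 gremlin ← the basement.  (the basement: 4A 1G; the rooftop: 0A 2G)
5. 2 adults → the rooftop.  (the basement: 2A 1G; the rooftop: 2A 2G)
6. 1 gremlin ← the basement.  (the basement: 2A 2G; the rooftop: 2A 1G)
7. 1 adult and 1 gremlin → the rooftop.  (the basement: 1A 1G; the rooftop: 3A 2G)
8. 1 adult ← the basement.  (the basement: 2A 1G; the rooftop: 2A 2G)
9. 1 adult and 1 gremlin → the rooftop.  (the basement: 1A 0G; the rooftop: 3A 3G)
10. 1 gremlin ← the basement.  (the basement: 1A 1G; the rooftop: 3A 2G)
11. 1 adult and 1 gremlin → the rooftop.  (the basement: 0A 0G; the rooftop: 4A 3G)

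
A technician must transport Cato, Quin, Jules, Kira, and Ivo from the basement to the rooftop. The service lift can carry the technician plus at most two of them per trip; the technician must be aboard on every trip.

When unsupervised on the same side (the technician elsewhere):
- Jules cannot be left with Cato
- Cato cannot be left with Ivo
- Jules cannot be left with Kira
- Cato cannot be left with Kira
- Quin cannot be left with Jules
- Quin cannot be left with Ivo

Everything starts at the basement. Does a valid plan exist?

No

Whatever the first load, the items left behind include a forbidden pair without the technician. No opening move is safe, so no plan exists.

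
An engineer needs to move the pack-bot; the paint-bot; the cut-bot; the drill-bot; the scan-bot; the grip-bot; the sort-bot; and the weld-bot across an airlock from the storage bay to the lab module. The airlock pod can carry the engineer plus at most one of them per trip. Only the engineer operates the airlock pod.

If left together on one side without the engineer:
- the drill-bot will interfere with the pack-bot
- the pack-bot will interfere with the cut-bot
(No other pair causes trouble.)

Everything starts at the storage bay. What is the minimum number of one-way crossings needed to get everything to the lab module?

Counting alone: the engineer can take at most 1 across per trip to the lab module, so moving all 8 needs at least 8 loaded trips out, with a return between consecutive ones — at least 15 crossings.
The safety rule pushes this higher. Following every safe sequence of crossings, the most of the 8 that can be at the lab module as the airlock pod arrives there on crossing 15 is 7 — never all 8.
So no plan with fewer than 17 crossings exists, and this one achieves 17:
1. Engineer goes to the lab module with the pack-bot.  [the storage bay: the cut-bot, the drill-bot, the grip-bot, the paint-bot, the scan-bot, the sort-bot, the weld-bot | the lab module: the pack-bot]
2. Engineer goes back to the storage bay alone.  [the storage bay: the cut-bot, the drill-bot, the grip-bot, the paint-bot, the scan-bot, the sort-bot, the weld-bot | the lab module: the pack-bot]
3. Engineer goes to the lab module with the paint-bot.  [the storage bay: the cut-bot, the drill-bot, the grip-bot, the scan-bot, the sort-bot, the weld-bot | the lab module: the pack-bot, the paint-bot]
4. Engineer goes back to the storage bay alone.  [the storage bay: the cut-bot, the drill-bot, the grip-bot, the scan-bot, the sort-bot, the weld-bot | the lab module: the pack-bot, the paint-bot]
5. Engineer goes to the lab module with the cut-bot.  [the storage bay: the drill-bot, the grip-bot, the scan-bot, the sort-bot, the weld-bot | the lab module: the cut-bot, the pack-bot, the paint-bot]
6. Engineer goes back to the storage bay with the pack-bot.  [the storage bay: the drill-bot, the grip-bot, the pack-bot, the scan-bot, the sort-bot, the weld-bot | the lab module: the cut-bot, the paint-bot]
7. Engineer goes to the lab module with the drill-bot.  [the storage bay: the grip-bot, the pack-bot, the scan-bot, the sort-bot, the weld-bot | the lab module: the cut-bot, the drill-bot, the paint-bot]
8. Engineer goes back to the storage bay alone.  [the storage bay: the grip-bot, the pack-bot, the scan-bot, the sort-bot, the weld-bot | the lab module: the cut-bot, the drill-bot, the paint-bot]
9. Engineer goes to the lab module with the scan-bot.  [the storage bay: the grip-bot, the pack-bot, the sort-bot, the weld-bot | the lab module: the cut-bot, the drill-bot, the paint-bot, the scan-bot]
10. Engineer goes back to the storage bay alone.  [the storage bay: the grip-bot, the pack-bot, the sort-bot, the weld-bot | the lab module: the cut-bot, the drill-bot, the paint-bot, the scan-bot]
11. Engineer goes to the lab module with the grip-bot.  [the storage bay: the pack-bot, the sort-bot, the weld-bot | the lab module: the cut-bot, the drill-bot, the grip-bot, the paint-bot, the scan-bot]
12. Engineer goes back to the storage bay alone.  [the storage bay: the pack-bot, the sort-bot, the weld-bot | the lab module: the cut-bot, the drill-bot, the grip-bot, the paint-bot, the scan-bot]
13. Engineer goes to the lab module with the sort-bot.  [the storage bay: the pack-bot, the weld-bot | the lab module: the cut-bot, the drill-bot, the grip-bot, the paint-bot, the scan-bot, the sort-bot]
14. Engineer goes back to the storage bay alone.  [the storage bay: the pack-bot, the weld-bot | the lab module: the cut-bot, the drill-bot, the grip-bot, the paint-bot, the scan-bot, the sort-bot]
15. Engineer goes to the lab module with the weld-bot.  [the storage bay: the pack-bot | the lab module: the cut-bot, the drill-bot, the grip-bot, the paint-bot, the scan-bot, the sort-bot, the weld-bot]
16. Engineer goes back to the storage bay alone.  [the storage bay: the pack-bot | the lab module: the cut-bot, the drill-bot, the grip-bot, the paint-bot, the scan-bot, the sort-bot, the weld-bot]
17. Engineer goes to the lab module with the pack-bot.  [the storage bay: — | the lab module: the cut-bot, the drill-bot, the grip-bot, the pack-bot, the paint-bot, the scan-bot, the sort-bot, the weld-bot]

17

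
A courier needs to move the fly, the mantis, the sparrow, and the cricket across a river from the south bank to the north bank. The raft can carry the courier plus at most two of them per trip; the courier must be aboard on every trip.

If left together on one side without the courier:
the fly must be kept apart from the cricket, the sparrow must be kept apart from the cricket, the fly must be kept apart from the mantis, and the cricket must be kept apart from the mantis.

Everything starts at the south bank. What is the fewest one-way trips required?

5

Counting alone: the courier can take at most 2 across per trip to the north bank, so moving all 4 needs at least 2 loaded trips out, with a return between consecutive ones — at least 3 crossings.
The safety rule pushes this higher. Following every safe sequence of crossings, the most of the 4 that can be at the north bank as the raft arrives there on crossing 3 is 3 — never all 4.
So no plan with fewer than 5 crossings exists, and this one achieves 5:
1. Courier goes to the north bank with the cricket and the fly.  [the south bank: the mantis, the sparrow | the north bank: the cricket, the fly]
2. Courier goes back to the south bank with the fly.  [the south bank: the fly, the mantis, the sparrow | the north bank: the cricket]
3. Courier goes to the north bank with the fly and the sparrow.  [the south bank: the mantis | the north bank: the cricket, the fly, the sparrow]
4. Courier goes back to the south bank with the cricket.  [the south bank: the cricket, the mantis | the north bank: the fly, the sparrow]
5. Courier goes to the north bank with the cricket and the mantis.  [the south bank: — | the north bank: the cricket, the fly, the mantis, the sparrow]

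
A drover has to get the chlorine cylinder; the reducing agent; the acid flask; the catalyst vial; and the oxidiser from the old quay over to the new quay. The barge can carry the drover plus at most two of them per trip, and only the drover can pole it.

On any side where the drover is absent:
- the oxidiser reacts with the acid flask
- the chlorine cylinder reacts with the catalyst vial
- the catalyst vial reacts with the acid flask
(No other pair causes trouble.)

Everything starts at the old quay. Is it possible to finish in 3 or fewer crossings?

Counting alone: the drover can take at most 2 across per trip to the new quay, so moving all 5 needs at least 3 loaded trips out, with a return between consecutive ones — at least 5 crossings.
Since 3 < 5, 3 crossings cannot be enough. (The shortest complete plan in fact takes 5:)
1. Drover goes to the new quay with the acid flask and the chlorine cylinder.
2. Drover goes back to the old quay alone.
3. Drover goes to the new quay with the reducing agent.
4. Drover goes back to the old quay alone.
5. Drover goes to the new quay with the catalyst vial and the oxidiser.

No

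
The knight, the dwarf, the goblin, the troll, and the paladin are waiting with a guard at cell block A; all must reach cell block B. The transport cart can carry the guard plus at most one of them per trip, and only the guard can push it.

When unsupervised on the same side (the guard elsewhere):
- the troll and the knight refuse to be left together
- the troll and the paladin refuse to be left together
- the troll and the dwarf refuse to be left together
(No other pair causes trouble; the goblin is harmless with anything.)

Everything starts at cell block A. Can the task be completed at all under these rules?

Following every safe sequence of crossings from the start, the most of the 5 that can be at cell block B as the transport cart arrives there on crossings 1, 3, 5 is 1, 2, 3 respectively; the best ever achieved is 3 of 5.
From crossing 7 on, no configuration arises that was not already reachable earlier: only 18 distinct safe configurations (who is on which side, and where the transport cart is) can ever be reached, none of them has everyone across, and every continuation just revisits them. So no valid plan exists.

No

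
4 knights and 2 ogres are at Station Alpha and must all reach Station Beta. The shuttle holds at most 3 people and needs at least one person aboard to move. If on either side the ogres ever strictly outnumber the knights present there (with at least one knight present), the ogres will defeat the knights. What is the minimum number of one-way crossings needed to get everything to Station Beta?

5

Counting alone: each trip to Station Beta takes at most 3 across and each return brings at least 1 back, so after t trips out (and t−1 returns) at most 3t − (t−1) of the 6 are across; that first reaches 6 at t = 3, so at least 5 crossings are needed.
The plan below uses exactly 5 crossings, so it is optimal:
1. 2 ogres → Station Beta.  (Station Alpha: 4K 0O; Station Beta: 0K 2O)
2. 1 ogre ← Station Alpha.  (Station Alpha: 4K 1O; Station Beta: 0K 1O)
3. 2 knights and 1 ogre → Station Beta.  (Station Alpha: 2K 0O; Station Beta: 2K 2O)
4. 1 ogre ← Station Alpha.  (Station Alpha: 2K 1O; Station Beta: 2K 1O)
5. 2 knights and 1 ogre → Station Beta.  (Station Alpha: 0K 0O; Station Beta: 4K 2O)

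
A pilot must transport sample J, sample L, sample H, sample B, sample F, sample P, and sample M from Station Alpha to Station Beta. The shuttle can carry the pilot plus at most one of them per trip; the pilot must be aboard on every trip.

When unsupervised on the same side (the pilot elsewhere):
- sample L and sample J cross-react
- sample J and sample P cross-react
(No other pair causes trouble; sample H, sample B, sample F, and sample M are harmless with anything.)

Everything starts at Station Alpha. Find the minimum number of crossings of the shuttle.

Counting alone: the pilot can take at most 1 across per trip to Station Beta, so moving all 7 needs at least 7 loaded trips out, with a return between consecutive ones — at least 13 crossings.
The safety rule pushes this higher. Following every safe sequence of crossings, the most of the 7 that can be at Station Beta as the shuttle arrives there on crossing 13 is 6 — never all 7.
So no plan with fewer than 15 crossings exists, and this one achieves 15:
1. Pilot goes to Station Beta with sample J.  [Station Alpha: sample B, sample F, sample H, sample L, sample M, sample P | Station Beta: sample J]
2. Pilot goes back to Station Alpha alone.  [Station Alpha: sample B, sample F, sample H, sample L, sample M, sample P | Station Beta: sample J]
3. Pilot goes to Station Beta with sample L.  [Station Alpha: sample B, sample F, sample H, sample M, sample P | Station Beta: sample J, sample L]
4. Pilot goes back to Station Alpha with sample J.  [Station Alpha: sample B, sample F, sample H, sample J, sample M, sample P | Station Beta: sample L]
5. Pilot goes to Station Beta with sample P.  [Station Alpha: sample B, sample F, sample H, sample J, sample M | Station Beta: sample L, sample P]
6. Pilot goes back to Station Alpha alone.  [Station Alpha: sample B, sample F, sample H, sample J, sample M | Station Beta: sample L, sample P]
7. Pilot goes to Station Beta with sample H.  [Station Alpha: sample B, sample F, sample J, sample M | Station Beta: sample H, sample L, sample P]
8. Pilot goes back to Station Alpha alone.  [Station Alpha: sample B, sample F, sample J, sample M | Station Beta: sample H, sample L, sample P]
9. Pilot goes to Station Beta with sample B.  [Station Alpha: sample F, sample J, sample M | Station Beta: sample B, sample H, sample L, sample P]
10. Pilot goes back to Station Alpha alone.  [Station Alpha: sample F, sample J, sample M | Station Beta: sample B, sample H, sample L, sample P]
11. Pilot goes to Station Beta with sample F.  [Station Alpha: sample J, sample M | Station Beta: sample B, sample F, sample H, sample L, sample P]
12. Pilot goes back to Station Alpha alone.  [Station Alpha: sample J, sample M | Station Beta: sample B, sample F, sample H, sample L, sample P]
13. Pilot goes to Station Beta with sample M.  [Station Alpha: sample J | Station Beta: sample B, sample F, sample H, sample L, sample M, sample P]
14. Pilot goes back to Station Alpha alone.  [Station Alpha: sample J | Station Beta: sample B, sample F, sample H, sample L, sample M, sample P]
15. Pilot goes to Station Beta with sample J.  [Station Alpha: — | Station Beta: sample B, sample F, sample H, sample J, sample L, sample M, sample P]

15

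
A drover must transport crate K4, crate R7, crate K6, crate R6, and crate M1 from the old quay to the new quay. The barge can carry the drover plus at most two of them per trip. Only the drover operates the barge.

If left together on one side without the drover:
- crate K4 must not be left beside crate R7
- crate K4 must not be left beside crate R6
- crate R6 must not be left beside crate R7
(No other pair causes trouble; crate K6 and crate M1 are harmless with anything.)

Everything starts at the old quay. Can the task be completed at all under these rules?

1. Drover goes to the new quay with crate K4 and crate R7.
2. Drover goes back to the old quay with crate K4.
3. Drover goes to the new quay with crate K4 and crate K6.
4. Drover goes back to the old quay with crate K4.
5. Drover goes to the new quay with crate K4 and crate M1.
6. Drover goes back to the old quay with crate K4.
7. Drover goes to the new quay with crate K4 and crate R6.

Yes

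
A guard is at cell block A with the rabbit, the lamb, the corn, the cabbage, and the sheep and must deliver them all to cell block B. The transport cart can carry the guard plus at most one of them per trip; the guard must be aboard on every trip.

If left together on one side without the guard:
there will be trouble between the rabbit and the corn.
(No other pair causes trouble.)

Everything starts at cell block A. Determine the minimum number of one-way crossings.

Counting alone: the guard can take at most 1 across per trip to cell block B, so moving all 5 needs at least 5 loaded trips out, with a return between consecutive ones — at least 9 crossings.
The plan below uses exactly 9 crossings, so it is optimal:
1. Guard goes to cell block B with the rabbit.
2. Guard goes back to cell block A alone.
3. Guard goes to cell block B with the lamb.
4. Guard goes back to cell block A alone.
5. Guard goes to cell block B with the cabbage.
6. Guard goes back to cell block A alone.
7. Guard goes to cell block B with the sheep.
8. Guard goes back to cell block A alone.
9. Guard goes to cell block B with the corn.

9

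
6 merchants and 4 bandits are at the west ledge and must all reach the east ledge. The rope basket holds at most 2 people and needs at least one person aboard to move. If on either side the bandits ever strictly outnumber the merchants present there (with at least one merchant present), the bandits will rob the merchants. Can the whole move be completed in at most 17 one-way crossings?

Yes

Yes — this plan uses 17 crossings (≤ 17):
1. 2 bandits → the east ledge.  (the west ledge: 6M 2B; the east ledge: 0M 2B)
2. 1 bandit ← the west ledge.  (the west ledge: 6M 3B; the east ledge: 0M 1B)
3. 2 bandits → the east ledge.  (the west ledge: 6M 1B; the east ledge: 0M 3B)
4. 1 bandit ← the west ledge.  (the west ledge: 6M 2B; the east ledge: 0M 2B)
5. 2 merchants → the east ledge.  (the west ledge: 4M 2B; the east ledge: 2M 2B)
6. 1 bandit ← the west ledge.  (the west ledge: 4M 3B; the east ledge: 2M 1B)
7. 1 merchant and 1 bandit → the east ledge.  (the west ledge: 3M 2B; the east ledge: 3M 2B)
8. 1 bandit ← the west ledge.  (the west ledge: 3M 3B; the east ledge: 3M 1B)
9. 2 bandits → the east ledge.  (the west ledge: 3M 1B; the east ledge: 3M 3B)
10. 1 bandit ← the west ledge.  (the west ledge: 3M 2B; the east ledge: 3M 2B)
11. 1 merchant and 1 bandit → the east ledge.  (the west ledge: 2M 1B; the east ledge: 4M 3B)
12. 1 bandit ← the west ledge.  (the west ledge: 2M 2B; the east ledge: 4M 2B)
13. 2 bandits → the east ledge.  (the west ledge: 2M 0B; the east ledge: 4M 4B)
14. 1 bandit ← the west ledge.  (the west ledge: 2M 1B; the east ledge: 4M 3B)
15. 1 merchant and 1 bandit → the east ledge.  (the west ledge: 1M 0B; the east ledge: 5M 4B)
16. 1 bandit ← the west ledge.  (the west ledge: 1M 1B; the east ledge: 5M 3B)
17. 1 merchant and 1 bandit → the east ledge.  (the west ledge: 0M 0B; the east ledge: 6M 4B)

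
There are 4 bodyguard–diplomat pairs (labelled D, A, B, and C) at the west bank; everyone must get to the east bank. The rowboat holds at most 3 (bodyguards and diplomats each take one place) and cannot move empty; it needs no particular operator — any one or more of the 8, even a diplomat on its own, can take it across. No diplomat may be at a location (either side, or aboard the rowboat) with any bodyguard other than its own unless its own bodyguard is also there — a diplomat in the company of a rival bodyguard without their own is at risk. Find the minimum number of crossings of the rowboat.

9

Counting alone: each trip to the east bank takes at most 3 across and each return brings at least 1 back, so after t trips out (and t−1 returns) at most 3t − (t−1) of the 8 are across; that first reaches 8 at t = 4, so at least 7 crossings are needed.
The safety rule pushes this higher. Following every safe sequence of crossings, the most of the 8 that can be at the east bank as the rowboat arrives there on crossing 7 is 7 — never all 8.
So no plan with fewer than 9 crossings exists, and this one achieves 9:
1. bodyguard D and diplomat D cross → the east bank.
2. bodyguard D crosses ← the west bank.
3. bodyguard A, bodyguard D, and diplomat A cross → the east bank.
4. bodyguard D and diplomat D cross ← the west bank.
5. bodyguard B, bodyguard C, and bodyguard D cross → the east bank.
6. diplomat A crosses ← the west bank.
7. diplomat A and diplomat D cross → the east bank.
8. diplomat D crosses ← the west bank.
9. diplomat B, diplomat C, and diplomat D cross → the east bank.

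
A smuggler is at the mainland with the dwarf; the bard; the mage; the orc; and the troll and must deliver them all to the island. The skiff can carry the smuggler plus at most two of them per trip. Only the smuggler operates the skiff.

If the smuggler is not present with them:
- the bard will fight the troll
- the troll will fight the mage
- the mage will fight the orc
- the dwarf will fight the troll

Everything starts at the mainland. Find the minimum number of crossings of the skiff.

5

Counting alone: the smuggler can take at most 2 across per trip to the island, so moving all 5 needs at least 3 loaded trips out, with a return between consecutive ones — at least 5 crossings.
The plan below uses exactly 5 crossings, so it is optimal:
1. Smuggler goes to the island with the mage and the troll.  [the mainland: the bard, the dwarf, the orc | the island: the mage, the troll]
2. Smuggler goes back to the mainland with the troll.  [the mainland: the bard, the dwarf, the orc, the troll | the island: the mage]
3. Smuggler goes to the island with the bard and the dwarf.  [the mainland: the orc, the troll | the island: the bard, the dwarf, the mage]
4. Smuggler goes back to the mainland alone.  [the mainland: the orc, the troll | the island: the bard, the dwarf, the mage]
5. Smuggler goes to the island with the orc and the troll.  [the mainland: — | the island: the bard, the dwarf, the mage, the orc, the troll]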